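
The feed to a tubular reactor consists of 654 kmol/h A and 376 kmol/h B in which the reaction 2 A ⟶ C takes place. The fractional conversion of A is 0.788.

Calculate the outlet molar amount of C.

258 kmol/h

A reacted = 0.788 × 654 = 515.4 kmol/h; ν_A = −2, so ξ = 515.4/2 = 257.7 kmol/h.
Outlet amounts (n = n₀ + ν ξ):
  A: 654 − 2(257.7) = 138.6
  C: 0 + 1(257.7) = 257.7
  B: 376 (inert)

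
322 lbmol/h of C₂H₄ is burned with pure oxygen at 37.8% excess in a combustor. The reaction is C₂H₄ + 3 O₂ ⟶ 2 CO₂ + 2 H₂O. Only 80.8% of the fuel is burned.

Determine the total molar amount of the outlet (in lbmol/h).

Stoichiometric O₂ = 3 × 322 = 966 lbmol/h; O₂ fed = 966 × 1.378 = 1331 lbmol/h.
Fuel reacted = 0.808 × 322 → ξ = 260.2 lbmol/h.
Outlet (n = n₀ + ν ξ):
  C₂H₄: 322 − 1(260.2) = 61.82
  O₂: 1331 − 3(260.2) = 550.6
  CO₂: 0 + 2(260.2) = 520.4
  H₂O: 0 + 2(260.2) = 520.4
Total out = 61.82 + 550.6 + 520.4 + 520.4 = 1653 lbmol/h.

1650 lbmol/h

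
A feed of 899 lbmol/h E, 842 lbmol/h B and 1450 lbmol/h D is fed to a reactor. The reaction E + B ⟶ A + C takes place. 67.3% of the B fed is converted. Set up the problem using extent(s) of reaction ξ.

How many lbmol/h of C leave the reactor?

567 lbmol/h

B reacted = 0.673 × 842 = 566.7 lbmol/h; ν_B = −1, so ξ = 566.7/1 = 566.7 lbmol/h.
Outlet amounts (n = n₀ + ν ξ):
  E: 899 − 1(566.7) = 332.3
  B: 842 − 1(566.7) = 275.3
  A: 0 + 1(566.7) = 566.7
  C: 0 + 1(566.7) = 566.7
  D: 1450 (inert)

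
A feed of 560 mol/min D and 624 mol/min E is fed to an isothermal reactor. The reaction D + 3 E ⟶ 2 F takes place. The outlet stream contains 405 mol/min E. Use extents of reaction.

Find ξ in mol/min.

ξ = 73 mol/min

For E: n = n₀ − 3ξ → 405 = 624 − 3ξ, giving ξ = 73 mol/min.
Outlet amounts (n = n₀ + ν ξ):
  D: 560 − 1(73) = 487
  E: 624 − 3(73) = 405
  F: 0 + 2(73) = 146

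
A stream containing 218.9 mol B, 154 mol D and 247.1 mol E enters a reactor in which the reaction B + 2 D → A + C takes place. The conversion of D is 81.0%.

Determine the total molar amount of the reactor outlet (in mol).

D reacted = 0.81 × 154 = 124.7 mol; ν_D = −2, so ξ = 124.7/2 = 62.37 mol.
Outlet amounts (n = n₀ + ν ξ):
  B: 218.9 − 1(62.37) = 156.5
  D: 154 − 2(62.37) = 29.26
  A: 0 + 1(62.37) = 62.37
  C: 0 + 1(62.37) = 62.37
  E: 247.1 (inert)
Total out = 156.5 + 29.26 + 62.37 + 62.37 + 247.1 = 557.6 mol.

558 mol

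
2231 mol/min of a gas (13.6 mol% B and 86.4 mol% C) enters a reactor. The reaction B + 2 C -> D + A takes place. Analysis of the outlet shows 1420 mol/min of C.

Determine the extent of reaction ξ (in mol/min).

ξ = 254 mol/min

For C: n = n₀ − 2ξ → 1420 = 1928 − 2ξ, giving ξ = 253.8 mol/min.
Outlet amounts (n = n₀ + ν ξ):
  B: 303.4 − 1(253.8) = 49.62
  C: 1928 − 2(253.8) = 1420
  D: 0 + 1(253.8) = 253.8
  A: 0 + 1(253.8) = 253.8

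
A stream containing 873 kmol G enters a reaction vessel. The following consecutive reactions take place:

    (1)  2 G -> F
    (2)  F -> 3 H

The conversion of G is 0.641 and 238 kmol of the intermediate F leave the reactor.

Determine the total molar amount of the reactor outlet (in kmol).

677 kmol

Conversion of G: G consumed = 2ξ₁ = 0.641 × 873 → ξ₁ = 279.8 kmol.
F balance: n_F = 0 + 1ξ₁ − 1ξ₂ = 238 → ξ₂ = (1·279.8 − 238)/1 = 41.8 kmol.
Outlet amounts (n = n₀ + Σ ν·ξ):
  G: 873 − 2(279.8) = 313.4
  F: 0 + 1(279.8) − 1(41.8) = 238
  H: 0 + 3(41.8) = 125.4
Total out = 313.4 + 238 + 125.4 = 676.8 kmol.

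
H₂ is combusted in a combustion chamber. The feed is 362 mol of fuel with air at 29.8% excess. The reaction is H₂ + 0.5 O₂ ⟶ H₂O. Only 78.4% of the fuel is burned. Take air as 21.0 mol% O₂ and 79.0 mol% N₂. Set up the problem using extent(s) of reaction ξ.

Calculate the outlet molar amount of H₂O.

284 mol

Stoichiometric O₂ = 0.5 × 362 = 181 mol; O₂ fed = 181 × 1.298 = 234.9 mol.
N₂ fed = 234.9 × 79/21 = 883.8 mol.
Fuel reacted = 0.784 × 362 → ξ = 283.8 mol.
Outlet (n = n₀ + ν ξ):
  H₂: 362 − 1(283.8) = 78.19
  O₂: 234.9 − 0.5(283.8) = 93.03
  N₂: 883.8 (inert)
  H₂O: 0 + 1(283.8) = 283.8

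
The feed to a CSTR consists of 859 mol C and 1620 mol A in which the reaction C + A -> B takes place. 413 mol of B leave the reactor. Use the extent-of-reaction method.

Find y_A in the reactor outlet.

For B: n = n₀ + 1ξ → 413 = 0 + 1ξ, giving ξ = 413 mol.
Outlet amounts (n = n₀ + ν ξ):
  C: 859 − 1(413) = 446
  A: 1620 − 1(413) = 1207
  B: 0 + 1(413) = 413
Total out = 2066 mol; y_A = 1207 / 2066 = 0.5842.

0.584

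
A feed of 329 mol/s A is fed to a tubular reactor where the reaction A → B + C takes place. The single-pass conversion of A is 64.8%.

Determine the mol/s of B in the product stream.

213 mol/s

A reacted = 0.648 × 329 = 213.2 mol/s; ν_A = −1, so ξ = 213.2/1 = 213.2 mol/s.
Outlet amounts (n = n₀ + ν ξ):
  A: 329 − 1(213.2) = 115.8
  B: 0 + 1(213.2) = 213.2
  C: 0 + 1(213.2) = 213.2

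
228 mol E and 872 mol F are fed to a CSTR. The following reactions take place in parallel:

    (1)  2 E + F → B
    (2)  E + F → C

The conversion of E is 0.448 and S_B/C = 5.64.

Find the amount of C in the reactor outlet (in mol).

Conversion of E: E consumed = 0.448 × 228 = 102.1 mol = 2ξ₁ + 1ξ₂.
Selectivity: 1ξ₁ / (1ξ₂) = 5.64 → ξ₁ = 5.64 ξ₂.
Substitute: (2·5.64 + 1) ξ₂ = 102.1 → ξ₂ = 8.318 mol, ξ₁ = 46.91 mol.
Outlet amounts (n = n₀ + Σ ν·ξ):
  E: 228 − 2(46.91) − 1(8.318) = 125.9
  F: 872 − 1(46.91) − 1(8.318) = 816.8
  B: 0 + 1(46.91) = 46.91
  C: 0 + 1(8.318) = 8.318

8.32 mol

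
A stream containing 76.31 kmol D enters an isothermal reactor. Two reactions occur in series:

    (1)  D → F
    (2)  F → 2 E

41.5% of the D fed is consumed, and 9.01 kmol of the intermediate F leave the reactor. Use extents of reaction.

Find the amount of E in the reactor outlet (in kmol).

45.3 kmol

Conversion of D: D consumed = 1ξ₁ = 0.415 × 76.31 → ξ₁ = 31.67 kmol.
F balance: n_F = 0 + 1ξ₁ − 1ξ₂ = 9.01 → ξ₂ = (1·31.67 − 9.01)/1 = 22.66 kmol.
Outlet amounts (n = n₀ + Σ ν·ξ):
  D: 76.31 − 1(31.67) = 44.64
  F: 0 + 1(31.67) − 1(22.66) = 9.01
  E: 0 + 2(22.66) = 45.32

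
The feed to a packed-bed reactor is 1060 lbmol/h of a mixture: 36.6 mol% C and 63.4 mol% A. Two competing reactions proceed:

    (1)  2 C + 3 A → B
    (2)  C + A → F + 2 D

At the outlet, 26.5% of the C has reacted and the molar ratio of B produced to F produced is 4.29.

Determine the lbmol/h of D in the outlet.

21.5 lbmol/h

Conversion of C: C consumed = 0.265 × 388 = 102.8 lbmol/h = 2ξ₁ + 1ξ₂.
Selectivity: 1ξ₁ / (1ξ₂) = 4.29 → ξ₁ = 4.29 ξ₂.
Substitute: (2·4.29 + 1) ξ₂ = 102.8 → ξ₂ = 10.73 lbmol/h, ξ₁ = 46.04 lbmol/h.
Outlet amounts (n = n₀ + Σ ν·ξ):
  C: 388 − 2(46.04) − 1(10.73) = 285.2
  A: 672 − 3(46.04) − 1(10.73) = 523.2
  B: 0 + 1(46.04) = 46.04
  F: 0 + 1(10.73) = 10.73
  D: 0 + 2(10.73) = 21.46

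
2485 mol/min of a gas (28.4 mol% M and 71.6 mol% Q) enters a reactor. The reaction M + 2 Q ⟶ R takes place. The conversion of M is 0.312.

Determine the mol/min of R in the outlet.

M reacted = 0.312 × 705.7 = 220.2 mol/min; ν_M = −1, so ξ = 220.2/1 = 220.2 mol/min.
Outlet amounts (n = n₀ + ν ξ):
  M: 705.7 − 1(220.2) = 485.5
  Q: 1779 − 2(220.2) = 1339
  R: 0 + 1(220.2) = 220.2

220 mol/min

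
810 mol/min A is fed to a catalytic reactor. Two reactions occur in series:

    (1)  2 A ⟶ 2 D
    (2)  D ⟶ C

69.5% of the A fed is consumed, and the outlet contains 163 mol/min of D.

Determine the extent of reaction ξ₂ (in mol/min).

Conversion of A: A consumed = 2ξ₁ = 0.695 × 810 → ξ₁ = 281.5 mol/min.
D balance: n_D = 0 + 2ξ₁ − 1ξ₂ = 163 → ξ₂ = (2·281.5 − 163)/1 = 399.9 mol/min.
Outlet amounts (n = n₀ + Σ ν·ξ):
  A: 810 − 2(281.5) = 247.1
  D: 0 + 2(281.5) − 1(399.9) = 163
  C: 0 + 1(399.9) = 399.9

ξ₂ = 400 mol/min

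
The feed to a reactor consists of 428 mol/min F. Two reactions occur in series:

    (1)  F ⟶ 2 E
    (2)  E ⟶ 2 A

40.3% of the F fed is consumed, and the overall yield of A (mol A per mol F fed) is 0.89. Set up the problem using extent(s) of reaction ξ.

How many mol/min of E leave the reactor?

Conversion of F: F consumed = 1ξ₁ = 0.403 × 428 → ξ₁ = 172.5 mol/min.
Yield of A: 2ξ₂ / 428 = 0.89 → ξ₂ = 190.5 mol/min.
Outlet amounts (n = n₀ + Σ ν·ξ):
  F: 428 − 1(172.5) = 255.5
  E: 0 + 2(172.5) − 1(190.5) = 154.5
  A: 0 + 2(190.5) = 380.9

155 mol/min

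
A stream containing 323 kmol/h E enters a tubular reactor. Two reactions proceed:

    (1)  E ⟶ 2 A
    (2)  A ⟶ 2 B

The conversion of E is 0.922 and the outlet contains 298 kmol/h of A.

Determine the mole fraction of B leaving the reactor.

Conversion of E: E consumed = 1ξ₁ = 0.922 × 323 → ξ₁ = 297.8 kmol/h.
A balance: n_A = 0 + 2ξ₁ − 1ξ₂ = 298 → ξ₂ = (2·297.8 − 298)/1 = 297.6 kmol/h.
Outlet amounts (n = n₀ + Σ ν·ξ):
  E: 323 − 1(297.8) = 25.19
  A: 0 + 2(297.8) − 1(297.6) = 298
  B: 0 + 2(297.6) = 595.2
Total out = 918.4 kmol/h; y_B = 595.2 / 918.4 = 0.6481.

0.648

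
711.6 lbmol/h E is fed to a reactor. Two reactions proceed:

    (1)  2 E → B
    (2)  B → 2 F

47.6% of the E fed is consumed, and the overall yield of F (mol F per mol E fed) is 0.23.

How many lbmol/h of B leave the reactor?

87.5 lbmol/h

Conversion of E: E consumed = 2ξ₁ = 0.476 × 711.6 → ξ₁ = 169.4 lbmol/h.
Yield of F: 2ξ₂ / 711.6 = 0.23 → ξ₂ = 81.83 lbmol/h.
Outlet amounts (n = n₀ + Σ ν·ξ):
  E: 711.6 − 2(169.4) = 372.9
  B: 0 + 1(169.4) − 1(81.83) = 87.53
  F: 0 + 2(81.83) = 163.7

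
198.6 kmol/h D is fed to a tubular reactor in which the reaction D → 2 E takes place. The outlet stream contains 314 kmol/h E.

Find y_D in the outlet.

For E: n = n₀ + 2ξ → 314 = 0 + 2ξ, giving ξ = 157 kmol/h.
Outlet amounts (n = n₀ + ν ξ):
  D: 198.6 − 1(157) = 41.6
  E: 0 + 2(157) = 314
Total out = 355.6 kmol/h; y_D = 41.6 / 355.6 = 0.117.

0.117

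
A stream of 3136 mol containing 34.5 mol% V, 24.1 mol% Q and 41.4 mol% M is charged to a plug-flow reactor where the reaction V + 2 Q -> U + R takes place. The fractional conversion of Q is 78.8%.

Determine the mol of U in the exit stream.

Q reacted = 0.788 × 755.8 = 595.6 mol; ν_Q = −2, so ξ = 595.6/2 = 297.8 mol.
Outlet amounts (n = n₀ + ν ξ):
  V: 1082 − 1(297.8) = 784.1
  Q: 755.8 − 2(297.8) = 160.2
  U: 0 + 1(297.8) = 297.8
  R: 0 + 1(297.8) = 297.8
  M: 1298 (inert)

298 mol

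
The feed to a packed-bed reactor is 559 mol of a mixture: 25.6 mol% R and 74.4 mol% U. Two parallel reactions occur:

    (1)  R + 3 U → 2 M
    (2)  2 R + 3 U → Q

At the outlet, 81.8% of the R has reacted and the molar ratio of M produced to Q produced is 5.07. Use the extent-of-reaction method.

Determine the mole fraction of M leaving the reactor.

0.403

Conversion of R: R consumed = 0.818 × 143.1 = 117.1 mol = 1ξ₁ + 2ξ₂.
Selectivity: 2ξ₁ / (1ξ₂) = 5.07 → ξ₁ = 2.535 ξ₂.
Substitute: (1·2.535 + 2) ξ₂ = 117.1 → ξ₂ = 25.81 mol, ξ₁ = 65.43 mol.
Outlet amounts (n = n₀ + Σ ν·ξ):
  R: 143.1 − 1(65.43) − 2(25.81) = 26.04
  U: 415.9 − 3(65.43) − 3(25.81) = 142.2
  M: 0 + 2(65.43) = 130.9
  Q: 0 + 1(25.81) = 25.81
Total out = 324.9 mol; y_M = 130.9 / 324.9 = 0.4028.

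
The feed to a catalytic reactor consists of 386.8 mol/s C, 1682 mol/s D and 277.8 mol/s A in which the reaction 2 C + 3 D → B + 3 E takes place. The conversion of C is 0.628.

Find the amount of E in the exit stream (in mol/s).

364 mol/s

C reacted = 0.628 × 386.8 = 242.9 mol/s; ν_C = −2, so ξ = 242.9/2 = 121.5 mol/s.
Outlet amounts (n = n₀ + ν ξ):
  C: 386.8 − 2(121.5) = 143.9
  D: 1682 − 3(121.5) = 1318
  B: 0 + 1(121.5) = 121.5
  E: 0 + 3(121.5) = 364.4
  A: 277.8 (inert)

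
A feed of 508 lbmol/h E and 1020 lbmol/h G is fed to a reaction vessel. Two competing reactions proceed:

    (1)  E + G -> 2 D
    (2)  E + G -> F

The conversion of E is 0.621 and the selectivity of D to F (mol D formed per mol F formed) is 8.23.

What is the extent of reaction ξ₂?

ξ₂ = 61.7 lbmol/h

Conversion of E: E consumed = 0.621 × 508 = 315.5 lbmol/h = 1ξ₁ + 1ξ₂.
Selectivity: 2ξ₁ / (1ξ₂) = 8.23 → ξ₁ = 4.115 ξ₂.
Substitute: (1·4.115 + 1) ξ₂ = 315.5 → ξ₂ = 61.68 lbmol/h, ξ₁ = 253.8 lbmol/h.
Outlet amounts (n = n₀ + Σ ν·ξ):
  E: 508 − 1(253.8) − 1(61.68) = 192.5
  G: 1020 − 1(253.8) − 1(61.68) = 704.5
  D: 0 + 2(253.8) = 507.6
  F: 0 + 1(61.68) = 61.68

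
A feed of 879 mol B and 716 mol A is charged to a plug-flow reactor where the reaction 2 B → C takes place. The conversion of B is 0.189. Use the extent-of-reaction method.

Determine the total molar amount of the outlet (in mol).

1510 mol

B reacted = 0.189 × 879 = 166.1 mol; ν_B = −2, so ξ = 166.1/2 = 83.07 mol.
Outlet amounts (n = n₀ + ν ξ):
  B: 879 − 2(83.07) = 712.9
  C: 0 + 1(83.07) = 83.07
  A: 716 (inert)
Total out = 712.9 + 83.07 + 716 = 1512 mol.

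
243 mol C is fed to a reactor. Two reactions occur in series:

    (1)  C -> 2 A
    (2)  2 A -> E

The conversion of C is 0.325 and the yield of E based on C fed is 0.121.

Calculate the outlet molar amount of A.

99.1 mol

Conversion of C: C consumed = 1ξ₁ = 0.325 × 243 → ξ₁ = 78.98 mol.
Yield of E: 1ξ₂ / 243 = 0.121 → ξ₂ = 29.4 mol.
Outlet amounts (n = n₀ + Σ ν·ξ):
  C: 243 − 1(78.98) = 164
  A: 0 + 2(78.98) − 2(29.4) = 99.14
  E: 0 + 1(29.4) = 29.4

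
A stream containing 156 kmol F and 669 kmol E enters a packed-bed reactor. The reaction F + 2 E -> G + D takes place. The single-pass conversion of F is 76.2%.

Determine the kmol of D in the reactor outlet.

F reacted = 0.762 × 156 = 118.9 kmol; ν_F = −1, so ξ = 118.9/1 = 118.9 kmol.
Outlet amounts (n = n₀ + ν ξ):
  F: 156 − 1(118.9) = 37.13
  E: 669 − 2(118.9) = 431.3
  G: 0 + 1(118.9) = 118.9
  D: 0 + 1(118.9) = 118.9

119 kmol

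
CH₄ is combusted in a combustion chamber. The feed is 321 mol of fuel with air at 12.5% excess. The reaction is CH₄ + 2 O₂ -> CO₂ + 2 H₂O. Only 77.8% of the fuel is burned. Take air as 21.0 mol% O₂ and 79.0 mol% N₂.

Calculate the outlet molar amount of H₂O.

Stoichiometric O₂ = 2 × 321 = 642 mol; O₂ fed = 642 × 1.125 = 722.2 mol.
N₂ fed = 722.2 × 79/21 = 2717 mol.
Fuel reacted = 0.778 × 321 → ξ = 249.7 mol.
Outlet (n = n₀ + ν ξ):
  CH₄: 321 − 1(249.7) = 71.26
  O₂: 722.2 − 2(249.7) = 222.8
  N₂: 2717 (inert)
  CO₂: 0 + 1(249.7) = 249.7
  H₂O: 0 + 2(249.7) = 499.5

499 mol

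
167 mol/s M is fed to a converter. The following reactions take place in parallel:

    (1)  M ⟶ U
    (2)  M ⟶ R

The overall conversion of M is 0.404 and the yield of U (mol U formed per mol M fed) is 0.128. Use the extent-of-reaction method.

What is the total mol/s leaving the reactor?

167 mol/s

Yield of U: 1ξ₁ / 167 = 0.128 → ξ₁ = 21.38 mol/s.
Conversion of M: 1ξ₁ + 1ξ₂ = 0.404 × 167 = 67.47 → ξ₂ = 46.09 mol/s.
Outlet amounts (n = n₀ + Σ ν·ξ):
  M: 167 − 1(21.38) − 1(46.09) = 99.53
  U: 0 + 1(21.38) = 21.38
  R: 0 + 1(46.09) = 46.09
Total out = 99.53 + 21.38 + 46.09 = 167 mol/s.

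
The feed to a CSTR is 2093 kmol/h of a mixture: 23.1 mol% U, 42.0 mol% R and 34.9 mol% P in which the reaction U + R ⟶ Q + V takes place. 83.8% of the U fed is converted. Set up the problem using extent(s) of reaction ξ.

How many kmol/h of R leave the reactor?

474 kmol/h

U reacted = 0.838 × 483.5 = 405.2 kmol/h; ν_U = −1, so ξ = 405.2/1 = 405.2 kmol/h.
Outlet amounts (n = n₀ + ν ξ):
  U: 483.5 − 1(405.2) = 78.32
  R: 879.1 − 1(405.2) = 473.9
  Q: 0 + 1(405.2) = 405.2
  V: 0 + 1(405.2) = 405.2
  P: 730.5 (inert)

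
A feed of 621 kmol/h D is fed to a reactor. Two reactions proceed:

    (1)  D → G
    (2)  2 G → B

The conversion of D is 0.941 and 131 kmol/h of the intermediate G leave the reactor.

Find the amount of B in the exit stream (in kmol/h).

227 kmol/h

Conversion of D: D consumed = 1ξ₁ = 0.941 × 621 → ξ₁ = 584.4 kmol/h.
G balance: n_G = 0 + 1ξ₁ − 2ξ₂ = 131 → ξ₂ = (1·584.4 − 131)/2 = 226.7 kmol/h.
Outlet amounts (n = n₀ + Σ ν·ξ):
  D: 621 − 1(584.4) = 36.64
  G: 0 + 1(584.4) − 2(226.7) = 131
  B: 0 + 1(226.7) = 226.7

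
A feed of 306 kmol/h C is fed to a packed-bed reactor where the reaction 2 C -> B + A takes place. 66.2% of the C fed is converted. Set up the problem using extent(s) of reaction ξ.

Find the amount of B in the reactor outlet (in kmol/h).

101 kmol/h

C reacted = 0.662 × 306 = 202.6 kmol/h; ν_C = −2, so ξ = 202.6/2 = 101.3 kmol/h.
Outlet amounts (n = n₀ + ν ξ):
  C: 306 − 2(101.3) = 103.4
  B: 0 + 1(101.3) = 101.3
  A: 0 + 1(101.3) = 101.3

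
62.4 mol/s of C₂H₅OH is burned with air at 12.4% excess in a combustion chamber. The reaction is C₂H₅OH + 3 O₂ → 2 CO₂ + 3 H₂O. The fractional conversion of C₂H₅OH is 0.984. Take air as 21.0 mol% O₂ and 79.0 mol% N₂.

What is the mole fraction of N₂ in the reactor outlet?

0.703

Stoichiometric O₂ = 3 × 62.4 = 187.2 mol/s; O₂ fed = 187.2 × 1.124 = 210.4 mol/s.
N₂ fed = 210.4 × 79/21 = 791.6 mol/s.
Fuel reacted = 0.984 × 62.4 → ξ = 61.4 mol/s.
Outlet (n = n₀ + ν ξ):
  C₂H₅OH: 62.4 − 1(61.4) = 0.9984
  O₂: 210.4 − 3(61.4) = 26.21
  N₂: 791.6 (inert)
  CO₂: 0 + 2(61.4) = 122.8
  H₂O: 0 + 3(61.4) = 184.2
Total out = 1126 mol/s; y_N₂ = 791.6 / 1126 = 0.7031.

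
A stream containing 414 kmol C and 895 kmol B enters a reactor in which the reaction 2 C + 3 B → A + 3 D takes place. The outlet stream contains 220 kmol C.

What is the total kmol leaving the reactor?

For C: n = n₀ − 2ξ → 220 = 414 − 2ξ, giving ξ = 97 kmol.
Outlet amounts (n = n₀ + ν ξ):
  C: 414 − 2(97) = 220
  B: 895 − 3(97) = 604
  A: 0 + 1(97) = 97
  D: 0 + 3(97) = 291
Total out = 220 + 604 + 97 + 291 = 1212 kmol.

1210 kmol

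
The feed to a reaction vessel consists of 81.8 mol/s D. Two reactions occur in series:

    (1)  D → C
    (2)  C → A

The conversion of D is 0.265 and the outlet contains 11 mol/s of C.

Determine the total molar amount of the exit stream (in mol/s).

81.8 mol/s

Conversion of D: D consumed = 1ξ₁ = 0.265 × 81.8 → ξ₁ = 21.68 mol/s.
C balance: n_C = 0 + 1ξ₁ − 1ξ₂ = 11 → ξ₂ = (1·21.68 − 11)/1 = 10.68 mol/s.
Outlet amounts (n = n₀ + Σ ν·ξ):
  D: 81.8 − 1(21.68) = 60.12
  C: 0 + 1(21.68) − 1(10.68) = 11
  A: 0 + 1(10.68) = 10.68
Total out = 60.12 + 11 + 10.68 = 81.8 mol/s.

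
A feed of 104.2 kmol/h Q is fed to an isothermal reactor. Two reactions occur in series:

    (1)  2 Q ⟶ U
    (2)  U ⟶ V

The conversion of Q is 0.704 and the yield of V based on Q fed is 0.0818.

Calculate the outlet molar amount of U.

Conversion of Q: Q consumed = 2ξ₁ = 0.704 × 104.2 → ξ₁ = 36.68 kmol/h.
Yield of V: 1ξ₂ / 104.2 = 0.0818 → ξ₂ = 8.524 kmol/h.
Outlet amounts (n = n₀ + Σ ν·ξ):
  Q: 104.2 − 2(36.68) = 30.84
  U: 0 + 1(36.68) − 1(8.524) = 28.15
  V: 0 + 1(8.524) = 8.524

28.2 kmol/h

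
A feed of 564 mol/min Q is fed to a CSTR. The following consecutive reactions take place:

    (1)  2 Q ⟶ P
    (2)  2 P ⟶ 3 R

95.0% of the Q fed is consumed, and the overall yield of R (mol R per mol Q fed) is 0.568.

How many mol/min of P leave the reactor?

54.3 mol/min

Conversion of Q: Q consumed = 2ξ₁ = 0.95 × 564 → ξ₁ = 267.9 mol/min.
Yield of R: 3ξ₂ / 564 = 0.568 → ξ₂ = 106.8 mol/min.
Outlet amounts (n = n₀ + Σ ν·ξ):
  Q: 564 − 2(267.9) = 28.2
  P: 0 + 1(267.9) − 2(106.8) = 54.33
  R: 0 + 3(106.8) = 320.4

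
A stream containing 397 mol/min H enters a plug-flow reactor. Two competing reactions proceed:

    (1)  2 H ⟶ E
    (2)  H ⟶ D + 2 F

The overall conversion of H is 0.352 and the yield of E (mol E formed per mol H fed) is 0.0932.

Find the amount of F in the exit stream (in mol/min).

Yield of E: 1ξ₁ / 397 = 0.0932 → ξ₁ = 37 mol/min.
Conversion of H: 2ξ₁ + 1ξ₂ = 0.352 × 397 = 139.7 → ξ₂ = 65.74 mol/min.
Outlet amounts (n = n₀ + Σ ν·ξ):
  H: 397 − 2(37) − 1(65.74) = 257.3
  E: 0 + 1(37) = 37
  D: 0 + 1(65.74) = 65.74
  F: 0 + 2(65.74) = 131.5

131 mol/min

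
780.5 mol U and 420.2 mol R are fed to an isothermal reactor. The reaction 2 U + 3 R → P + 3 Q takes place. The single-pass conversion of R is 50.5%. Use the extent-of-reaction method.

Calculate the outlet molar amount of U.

R reacted = 0.505 × 420.2 = 212.2 mol; ν_R = −3, so ξ = 212.2/3 = 70.73 mol.
Outlet amounts (n = n₀ + ν ξ):
  U: 780.5 − 2(70.73) = 639
  R: 420.2 − 3(70.73) = 208
  P: 0 + 1(70.73) = 70.73
  Q: 0 + 3(70.73) = 212.2

639 mol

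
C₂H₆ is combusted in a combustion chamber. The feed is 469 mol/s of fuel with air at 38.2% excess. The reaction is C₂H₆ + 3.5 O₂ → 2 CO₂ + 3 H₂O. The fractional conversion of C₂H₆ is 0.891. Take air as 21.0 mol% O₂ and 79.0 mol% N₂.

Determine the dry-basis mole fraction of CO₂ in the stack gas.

Stoichiometric O₂ = 3.5 × 469 = 1642 mol/s; O₂ fed = 1642 × 1.382 = 2269 mol/s.
N₂ fed = 2269 × 79/21 = 8534 mol/s.
Fuel reacted = 0.891 × 469 → ξ = 417.9 mol/s.
Outlet (n = n₀ + ν ξ):
  C₂H₆: 469 − 1(417.9) = 51.12
  O₂: 2269 − 3.5(417.9) = 806
  N₂: 8534 (inert)
  CO₂: 0 + 2(417.9) = 835.8
  H₂O: 0 + 3(417.9) = 1254
Dry total = 10230 mol/s; y_CO₂ (dry) = 835.8 / 10230 = 0.08172.

0.0817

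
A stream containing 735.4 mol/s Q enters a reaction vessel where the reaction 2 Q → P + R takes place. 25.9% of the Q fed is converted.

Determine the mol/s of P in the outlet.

95.2 mol/s

Q reacted = 0.259 × 735.4 = 190.5 mol/s; ν_Q = −2, so ξ = 190.5/2 = 95.23 mol/s.
Outlet amounts (n = n₀ + ν ξ):
  Q: 735.4 − 2(95.23) = 544.9
  P: 0 + 1(95.23) = 95.23
  R: 0 + 1(95.23) = 95.23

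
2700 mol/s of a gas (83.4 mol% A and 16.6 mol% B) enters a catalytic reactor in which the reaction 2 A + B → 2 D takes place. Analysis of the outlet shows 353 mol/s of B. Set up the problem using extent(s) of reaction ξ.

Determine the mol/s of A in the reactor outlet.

For B: n = n₀ − 1ξ → 353 = 448.2 − 1ξ, giving ξ = 95.2 mol/s.
Outlet amounts (n = n₀ + ν ξ):
  A: 2252 − 2(95.2) = 2061
  B: 448.2 − 1(95.2) = 353
  D: 0 + 2(95.2) = 190.4

2060 mol/s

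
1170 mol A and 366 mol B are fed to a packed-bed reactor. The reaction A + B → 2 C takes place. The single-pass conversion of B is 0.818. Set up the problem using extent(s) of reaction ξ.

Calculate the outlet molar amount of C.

599 mol

B reacted = 0.818 × 366 = 299.4 mol; ν_B = −1, so ξ = 299.4/1 = 299.4 mol.
Outlet amounts (n = n₀ + ν ξ):
  A: 1170 − 1(299.4) = 870.6
  B: 366 − 1(299.4) = 66.61
  C: 0 + 2(299.4) = 598.8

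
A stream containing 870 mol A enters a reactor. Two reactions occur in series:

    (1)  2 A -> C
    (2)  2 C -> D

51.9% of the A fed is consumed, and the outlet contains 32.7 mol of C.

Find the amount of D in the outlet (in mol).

Conversion of A: A consumed = 2ξ₁ = 0.519 × 870 → ξ₁ = 225.8 mol.
C balance: n_C = 0 + 1ξ₁ − 2ξ₂ = 32.7 → ξ₂ = (1·225.8 − 32.7)/2 = 96.53 mol.
Outlet amounts (n = n₀ + Σ ν·ξ):
  A: 870 − 2(225.8) = 418.5
  C: 0 + 1(225.8) − 2(96.53) = 32.7
  D: 0 + 1(96.53) = 96.53

96.5 mol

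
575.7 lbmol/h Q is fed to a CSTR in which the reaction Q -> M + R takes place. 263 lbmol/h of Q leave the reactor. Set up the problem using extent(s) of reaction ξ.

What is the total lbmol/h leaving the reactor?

For Q: n = n₀ − 1ξ → 263 = 575.7 − 1ξ, giving ξ = 312.7 lbmol/h.
Outlet amounts (n = n₀ + ν ξ):
  Q: 575.7 − 1(312.7) = 263
  M: 0 + 1(312.7) = 312.7
  R: 0 + 1(312.7) = 312.7
Total out = 263 + 312.7 + 312.7 = 888.4 lbmol/h.

888 lbmol/h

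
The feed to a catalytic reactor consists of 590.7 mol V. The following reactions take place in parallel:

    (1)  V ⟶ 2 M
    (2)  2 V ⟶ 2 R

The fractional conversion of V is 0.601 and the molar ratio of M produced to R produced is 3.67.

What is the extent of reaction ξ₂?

ξ₂ = 62.6 mol

Conversion of V: V consumed = 0.601 × 590.7 = 355 mol = 1ξ₁ + 2ξ₂.
Selectivity: 2ξ₁ / (2ξ₂) = 3.67 → ξ₁ = 3.67 ξ₂.
Substitute: (1·3.67 + 2) ξ₂ = 355 → ξ₂ = 62.61 mol, ξ₁ = 229.8 mol.
Outlet amounts (n = n₀ + Σ ν·ξ):
  V: 590.7 − 1(229.8) − 2(62.61) = 235.7
  M: 0 + 2(229.8) = 459.6
  R: 0 + 2(62.61) = 125.2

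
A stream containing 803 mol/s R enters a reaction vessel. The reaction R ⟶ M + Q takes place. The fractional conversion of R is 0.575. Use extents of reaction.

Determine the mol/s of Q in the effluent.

462 mol/s

R reacted = 0.575 × 803 = 461.7 mol/s; ν_R = −1, so ξ = 461.7/1 = 461.7 mol/s.
Outlet amounts (n = n₀ + ν ξ):
  R: 803 − 1(461.7) = 341.3
  M: 0 + 1(461.7) = 461.7
  Q: 0 + 1(461.7) = 461.7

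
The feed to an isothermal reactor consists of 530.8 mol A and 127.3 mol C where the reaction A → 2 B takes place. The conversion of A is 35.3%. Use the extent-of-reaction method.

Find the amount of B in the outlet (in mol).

375 mol

A reacted = 0.353 × 530.8 = 187.4 mol; ν_A = −1, so ξ = 187.4/1 = 187.4 mol.
Outlet amounts (n = n₀ + ν ξ):
  A: 530.8 − 1(187.4) = 343.4
  B: 0 + 2(187.4) = 374.7
  C: 127.3 (inert)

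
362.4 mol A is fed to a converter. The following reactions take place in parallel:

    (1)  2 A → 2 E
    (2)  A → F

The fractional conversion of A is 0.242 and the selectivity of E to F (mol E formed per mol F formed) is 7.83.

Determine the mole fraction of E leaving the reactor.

Conversion of A: A consumed = 0.242 × 362.4 = 87.7 mol = 2ξ₁ + 1ξ₂.
Selectivity: 2ξ₁ / (1ξ₂) = 7.83 → ξ₁ = 3.915 ξ₂.
Substitute: (2·3.915 + 1) ξ₂ = 87.7 → ξ₂ = 9.932 mol, ξ₁ = 38.88 mol.
Outlet amounts (n = n₀ + Σ ν·ξ):
  A: 362.4 − 2(38.88) − 1(9.932) = 274.7
  E: 0 + 2(38.88) = 77.77
  F: 0 + 1(9.932) = 9.932
Total out = 362.4 mol; y_E = 77.77 / 362.4 = 0.2146.

0.215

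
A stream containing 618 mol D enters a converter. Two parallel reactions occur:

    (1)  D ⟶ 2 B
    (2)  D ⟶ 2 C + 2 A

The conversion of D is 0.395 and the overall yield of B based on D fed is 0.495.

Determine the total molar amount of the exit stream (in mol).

1040 mol

Yield of B: 2ξ₁ / 618 = 0.495 → ξ₁ = 153 mol.
Conversion of D: 1ξ₁ + 1ξ₂ = 0.395 × 618 = 244.1 → ξ₂ = 91.16 mol.
Outlet amounts (n = n₀ + Σ ν·ξ):
  D: 618 − 1(153) − 1(91.16) = 373.9
  B: 0 + 2(153) = 305.9
  C: 0 + 2(91.16) = 182.3
  A: 0 + 2(91.16) = 182.3
Total out = 373.9 + 305.9 + 182.3 + 182.3 = 1044 mol.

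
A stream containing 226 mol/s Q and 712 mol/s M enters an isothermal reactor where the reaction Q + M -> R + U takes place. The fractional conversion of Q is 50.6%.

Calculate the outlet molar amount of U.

Q reacted = 0.506 × 226 = 114.4 mol/s; ν_Q = −1, so ξ = 114.4/1 = 114.4 mol/s.
Outlet amounts (n = n₀ + ν ξ):
  Q: 226 − 1(114.4) = 111.6
  M: 712 − 1(114.4) = 597.6
  R: 0 + 1(114.4) = 114.4
  U: 0 + 1(114.4) = 114.4

114 mol/s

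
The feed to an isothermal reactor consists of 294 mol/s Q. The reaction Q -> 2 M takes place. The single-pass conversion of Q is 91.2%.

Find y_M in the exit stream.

Q reacted = 0.912 × 294 = 268.1 mol/s; ν_Q = −1, so ξ = 268.1/1 = 268.1 mol/s.
Outlet amounts (n = n₀ + ν ξ):
  Q: 294 − 1(268.1) = 25.87
  M: 0 + 2(268.1) = 536.3
Total out = 562.1 mol/s; y_M = 536.3 / 562.1 = 0.954.

0.954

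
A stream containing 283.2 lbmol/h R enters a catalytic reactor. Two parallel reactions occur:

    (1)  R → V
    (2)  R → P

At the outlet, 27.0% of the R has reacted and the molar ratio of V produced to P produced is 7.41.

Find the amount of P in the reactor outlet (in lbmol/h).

9.09 lbmol/h

Conversion of R: R consumed = 0.27 × 283.2 = 76.46 lbmol/h = 1ξ₁ + 1ξ₂.
Selectivity: 1ξ₁ / (1ξ₂) = 7.41 → ξ₁ = 7.41 ξ₂.
Substitute: (1·7.41 + 1) ξ₂ = 76.46 → ξ₂ = 9.092 lbmol/h, ξ₁ = 67.37 lbmol/h.
Outlet amounts (n = n₀ + Σ ν·ξ):
  R: 283.2 − 1(67.37) − 1(9.092) = 206.7
  V: 0 + 1(67.37) = 67.37
  P: 0 + 1(9.092) = 9.092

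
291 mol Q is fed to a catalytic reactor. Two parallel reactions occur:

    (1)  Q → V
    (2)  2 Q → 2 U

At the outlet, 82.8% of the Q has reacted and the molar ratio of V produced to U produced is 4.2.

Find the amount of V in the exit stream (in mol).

Conversion of Q: Q consumed = 0.828 × 291 = 240.9 mol = 1ξ₁ + 2ξ₂.
Selectivity: 1ξ₁ / (2ξ₂) = 4.2 → ξ₁ = 8.4 ξ₂.
Substitute: (1·8.4 + 2) ξ₂ = 240.9 → ξ₂ = 23.17 mol, ξ₁ = 194.6 mol.
Outlet amounts (n = n₀ + Σ ν·ξ):
  Q: 291 − 1(194.6) − 2(23.17) = 50.05
  V: 0 + 1(194.6) = 194.6
  U: 0 + 2(23.17) = 46.34

195 mol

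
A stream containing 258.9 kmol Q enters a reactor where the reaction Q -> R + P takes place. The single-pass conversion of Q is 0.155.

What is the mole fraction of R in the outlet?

Q reacted = 0.155 × 258.9 = 40.13 kmol; ν_Q = −1, so ξ = 40.13/1 = 40.13 kmol.
Outlet amounts (n = n₀ + ν ξ):
  Q: 258.9 − 1(40.13) = 218.8
  R: 0 + 1(40.13) = 40.13
  P: 0 + 1(40.13) = 40.13
Total out = 299 kmol; y_R = 40.13 / 299 = 0.1342.

0.134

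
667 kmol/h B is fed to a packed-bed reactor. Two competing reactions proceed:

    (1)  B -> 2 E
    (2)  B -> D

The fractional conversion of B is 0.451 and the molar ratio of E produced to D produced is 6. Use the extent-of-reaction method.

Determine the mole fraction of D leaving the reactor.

0.0843

Conversion of B: B consumed = 0.451 × 667 = 300.8 kmol/h = 1ξ₁ + 1ξ₂.
Selectivity: 2ξ₁ / (1ξ₂) = 6 → ξ₁ = 3 ξ₂.
Substitute: (1·3 + 1) ξ₂ = 300.8 → ξ₂ = 75.2 kmol/h, ξ₁ = 225.6 kmol/h.
Outlet amounts (n = n₀ + Σ ν·ξ):
  B: 667 − 1(225.6) − 1(75.2) = 366.2
  E: 0 + 2(225.6) = 451.2
  D: 0 + 1(75.2) = 75.2
Total out = 892.6 kmol/h; y_D = 75.2 / 892.6 = 0.08425.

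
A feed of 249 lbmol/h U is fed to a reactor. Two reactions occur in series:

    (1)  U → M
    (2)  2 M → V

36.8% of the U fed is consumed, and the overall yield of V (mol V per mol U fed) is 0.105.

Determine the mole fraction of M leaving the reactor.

0.177

Conversion of U: U consumed = 1ξ₁ = 0.368 × 249 → ξ₁ = 91.63 lbmol/h.
Yield of V: 1ξ₂ / 249 = 0.105 → ξ₂ = 26.14 lbmol/h.
Outlet amounts (n = n₀ + Σ ν·ξ):
  U: 249 − 1(91.63) = 157.4
  M: 0 + 1(91.63) − 2(26.14) = 39.34
  V: 0 + 1(26.14) = 26.14
Total out = 222.9 lbmol/h; y_M = 39.34 / 222.9 = 0.1765.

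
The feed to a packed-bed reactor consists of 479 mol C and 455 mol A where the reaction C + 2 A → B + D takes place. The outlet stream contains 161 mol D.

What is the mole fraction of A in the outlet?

For D: n = n₀ + 1ξ → 161 = 0 + 1ξ, giving ξ = 161 mol.
Outlet amounts (n = n₀ + ν ξ):
  C: 479 − 1(161) = 318
  A: 455 − 2(161) = 133
  B: 0 + 1(161) = 161
  D: 0 + 1(161) = 161
Total out = 773 mol; y_A = 133 / 773 = 0.1721.

0.172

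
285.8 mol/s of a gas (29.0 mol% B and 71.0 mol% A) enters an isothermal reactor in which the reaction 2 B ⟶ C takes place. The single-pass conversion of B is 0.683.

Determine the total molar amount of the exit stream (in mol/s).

B reacted = 0.683 × 82.88 = 56.61 mol/s; ν_B = −2, so ξ = 56.61/2 = 28.3 mol/s.
Outlet amounts (n = n₀ + ν ξ):
  B: 82.88 − 2(28.3) = 26.27
  C: 0 + 1(28.3) = 28.3
  A: 202.9 (inert)
Total out = 26.27 + 28.3 + 202.9 = 257.5 mol/s.

257 mol/s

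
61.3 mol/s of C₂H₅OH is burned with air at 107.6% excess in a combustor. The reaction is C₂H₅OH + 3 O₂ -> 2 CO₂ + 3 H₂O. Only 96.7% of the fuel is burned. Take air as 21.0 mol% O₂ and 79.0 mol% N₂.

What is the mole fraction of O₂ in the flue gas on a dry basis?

Stoichiometric O₂ = 3 × 61.3 = 183.9 mol/s; O₂ fed = 183.9 × 2.076 = 381.8 mol/s.
N₂ fed = 381.8 × 79/21 = 1436 mol/s.
Fuel reacted = 0.967 × 61.3 → ξ = 59.28 mol/s.
Outlet (n = n₀ + ν ξ):
  C₂H₅OH: 61.3 − 1(59.28) = 2.023
  O₂: 381.8 − 3(59.28) = 203.9
  N₂: 1436 (inert)
  CO₂: 0 + 2(59.28) = 118.6
  H₂O: 0 + 3(59.28) = 177.8
Dry total = 1761 mol/s; y_O₂ (dry) = 203.9 / 1761 = 0.1158.

0.116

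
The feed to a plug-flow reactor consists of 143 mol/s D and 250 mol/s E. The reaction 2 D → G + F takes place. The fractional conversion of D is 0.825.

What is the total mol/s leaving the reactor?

D reacted = 0.825 × 143 = 118 mol/s; ν_D = −2, so ξ = 118/2 = 58.99 mol/s.
Outlet amounts (n = n₀ + ν ξ):
  D: 143 − 2(58.99) = 25.03
  G: 0 + 1(58.99) = 58.99
  F: 0 + 1(58.99) = 58.99
  E: 250 (inert)
Total out = 25.03 + 58.99 + 58.99 + 250 = 393 mol/s.

393 mol/s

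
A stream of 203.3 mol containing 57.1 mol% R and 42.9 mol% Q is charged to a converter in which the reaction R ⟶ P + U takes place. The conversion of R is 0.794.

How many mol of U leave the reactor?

92.2 mol

R reacted = 0.794 × 116.1 = 92.17 mol; ν_R = −1, so ξ = 92.17/1 = 92.17 mol.
Outlet amounts (n = n₀ + ν ξ):
  R: 116.1 − 1(92.17) = 23.91
  P: 0 + 1(92.17) = 92.17
  U: 0 + 1(92.17) = 92.17
  Q: 87.22 (inert)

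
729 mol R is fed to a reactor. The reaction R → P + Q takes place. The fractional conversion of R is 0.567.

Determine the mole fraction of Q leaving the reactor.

0.362

R reacted = 0.567 × 729 = 413.3 mol; ν_R = −1, so ξ = 413.3/1 = 413.3 mol.
Outlet amounts (n = n₀ + ν ξ):
  R: 729 − 1(413.3) = 315.7
  P: 0 + 1(413.3) = 413.3
  Q: 0 + 1(413.3) = 413.3
Total out = 1142 mol; y_Q = 413.3 / 1142 = 0.3618.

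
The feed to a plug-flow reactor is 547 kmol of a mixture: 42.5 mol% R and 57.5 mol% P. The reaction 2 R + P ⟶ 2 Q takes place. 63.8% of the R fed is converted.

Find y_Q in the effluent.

R reacted = 0.638 × 232.5 = 148.3 kmol; ν_R = −2, so ξ = 148.3/2 = 74.16 kmol.
Outlet amounts (n = n₀ + ν ξ):
  R: 232.5 − 2(74.16) = 84.16
  P: 314.5 − 1(74.16) = 240.4
  Q: 0 + 2(74.16) = 148.3
Total out = 472.8 kmol; y_Q = 148.3 / 472.8 = 0.3137.

0.314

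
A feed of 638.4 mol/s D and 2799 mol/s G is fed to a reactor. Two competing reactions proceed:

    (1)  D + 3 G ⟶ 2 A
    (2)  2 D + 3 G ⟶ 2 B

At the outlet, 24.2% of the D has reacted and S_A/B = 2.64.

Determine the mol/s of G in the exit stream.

2440 mol/s

Conversion of D: D consumed = 0.242 × 638.4 = 154.5 mol/s = 1ξ₁ + 2ξ₂.
Selectivity: 2ξ₁ / (2ξ₂) = 2.64 → ξ₁ = 2.64 ξ₂.
Substitute: (1·2.64 + 2) ξ₂ = 154.5 → ξ₂ = 33.3 mol/s, ξ₁ = 87.9 mol/s.
Outlet amounts (n = n₀ + Σ ν·ξ):
  D: 638.4 − 1(87.9) − 2(33.3) = 483.9
  G: 2799 − 3(87.9) − 3(33.3) = 2435
  A: 0 + 2(87.9) = 175.8
  B: 0 + 2(33.3) = 66.59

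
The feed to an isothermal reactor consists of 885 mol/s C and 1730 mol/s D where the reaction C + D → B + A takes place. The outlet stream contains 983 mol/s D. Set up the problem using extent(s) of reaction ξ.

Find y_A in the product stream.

0.286

For D: n = n₀ − 1ξ → 983 = 1730 − 1ξ, giving ξ = 747 mol/s.
Outlet amounts (n = n₀ + ν ξ):
  C: 885 − 1(747) = 138
  D: 1730 − 1(747) = 983
  B: 0 + 1(747) = 747
  A: 0 + 1(747) = 747
Total out = 2615 mol/s; y_A = 747 / 2615 = 0.2857.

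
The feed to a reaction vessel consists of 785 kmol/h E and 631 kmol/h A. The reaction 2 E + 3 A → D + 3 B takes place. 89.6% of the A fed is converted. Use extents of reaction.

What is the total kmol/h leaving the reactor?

A reacted = 0.896 × 631 = 565.4 kmol/h; ν_A = −3, so ξ = 565.4/3 = 188.5 kmol/h.
Outlet amounts (n = n₀ + ν ξ):
  E: 785 − 2(188.5) = 408.1
  A: 631 − 3(188.5) = 65.62
  D: 0 + 1(188.5) = 188.5
  B: 0 + 3(188.5) = 565.4
Total out = 408.1 + 65.62 + 188.5 + 565.4 = 1228 kmol/h.

1230 kmol/h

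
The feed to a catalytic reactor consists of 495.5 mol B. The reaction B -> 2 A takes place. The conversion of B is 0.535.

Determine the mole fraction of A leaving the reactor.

B reacted = 0.535 × 495.5 = 265.1 mol; ν_B = −1, so ξ = 265.1/1 = 265.1 mol.
Outlet amounts (n = n₀ + ν ξ):
  B: 495.5 − 1(265.1) = 230.4
  A: 0 + 2(265.1) = 530.2
Total out = 760.6 mol; y_A = 530.2 / 760.6 = 0.6971.

0.697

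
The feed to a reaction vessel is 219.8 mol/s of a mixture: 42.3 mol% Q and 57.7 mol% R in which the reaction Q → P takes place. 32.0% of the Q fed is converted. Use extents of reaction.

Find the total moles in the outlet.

Q reacted = 0.32 × 92.98 = 29.75 mol/s; ν_Q = −1, so ξ = 29.75/1 = 29.75 mol/s.
Outlet amounts (n = n₀ + ν ξ):
  Q: 92.98 − 1(29.75) = 63.22
  P: 0 + 1(29.75) = 29.75
  R: 126.8 (inert)
Total out = 63.22 + 29.75 + 126.8 = 219.8 mol/s.

220 mol/s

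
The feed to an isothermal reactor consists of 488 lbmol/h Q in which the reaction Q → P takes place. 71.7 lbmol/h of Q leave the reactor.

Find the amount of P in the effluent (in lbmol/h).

For Q: n = n₀ − 1ξ → 71.7 = 488 − 1ξ, giving ξ = 416.3 lbmol/h.
Outlet amounts (n = n₀ + ν ξ):
  Q: 488 − 1(416.3) = 71.7
  P: 0 + 1(416.3) = 416.3

416 lbmol/h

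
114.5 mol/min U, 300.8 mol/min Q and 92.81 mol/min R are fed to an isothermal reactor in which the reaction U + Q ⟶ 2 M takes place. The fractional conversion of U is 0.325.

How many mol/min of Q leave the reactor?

264 mol/min

U reacted = 0.325 × 114.5 = 37.21 mol/min; ν_U = −1, so ξ = 37.21/1 = 37.21 mol/min.
Outlet amounts (n = n₀ + ν ξ):
  U: 114.5 − 1(37.21) = 77.29
  Q: 300.8 − 1(37.21) = 263.6
  M: 0 + 2(37.21) = 74.42
  R: 92.81 (inert)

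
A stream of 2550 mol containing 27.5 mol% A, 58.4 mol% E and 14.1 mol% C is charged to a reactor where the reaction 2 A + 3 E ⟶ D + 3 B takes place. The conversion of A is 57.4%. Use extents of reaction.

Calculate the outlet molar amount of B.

604 mol

A reacted = 0.574 × 701.2 = 402.5 mol; ν_A = −2, so ξ = 402.5/2 = 201.3 mol.
Outlet amounts (n = n₀ + ν ξ):
  A: 701.2 − 2(201.3) = 298.7
  E: 1489 − 3(201.3) = 885.4
  D: 0 + 1(201.3) = 201.3
  B: 0 + 3(201.3) = 603.8
  C: 359.6 (inert)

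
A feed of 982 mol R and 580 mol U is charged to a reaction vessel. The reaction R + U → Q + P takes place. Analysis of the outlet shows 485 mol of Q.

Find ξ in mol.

For Q: n = n₀ + 1ξ → 485 = 0 + 1ξ, giving ξ = 485 mol.
Outlet amounts (n = n₀ + ν ξ):
  R: 982 − 1(485) = 497
  U: 580 − 1(485) = 95
  Q: 0 + 1(485) = 485
  P: 0 + 1(485) = 485

ξ = 485 mol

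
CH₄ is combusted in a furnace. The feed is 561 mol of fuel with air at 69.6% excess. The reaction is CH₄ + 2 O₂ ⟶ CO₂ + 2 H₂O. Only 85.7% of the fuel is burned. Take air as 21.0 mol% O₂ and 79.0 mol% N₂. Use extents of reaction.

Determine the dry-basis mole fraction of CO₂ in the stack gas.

0.0555

Stoichiometric O₂ = 2 × 561 = 1122 mol; O₂ fed = 1122 × 1.696 = 1903 mol.
N₂ fed = 1903 × 79/21 = 7159 mol.
Fuel reacted = 0.857 × 561 → ξ = 480.8 mol.
Outlet (n = n₀ + ν ξ):
  CH₄: 561 − 1(480.8) = 80.22
  O₂: 1903 − 2(480.8) = 941.4
  N₂: 7159 (inert)
  CO₂: 0 + 1(480.8) = 480.8
  H₂O: 0 + 2(480.8) = 961.6
Dry total = 8661 mol; y_CO₂ (dry) = 480.8 / 8661 = 0.05551.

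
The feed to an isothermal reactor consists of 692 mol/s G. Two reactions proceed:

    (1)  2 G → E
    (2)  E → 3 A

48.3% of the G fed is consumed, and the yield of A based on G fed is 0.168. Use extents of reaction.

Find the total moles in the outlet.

602 mol/s

Conversion of G: G consumed = 2ξ₁ = 0.483 × 692 → ξ₁ = 167.1 mol/s.
Yield of A: 3ξ₂ / 692 = 0.168 → ξ₂ = 38.75 mol/s.
Outlet amounts (n = n₀ + Σ ν·ξ):
  G: 692 − 2(167.1) = 357.8
  E: 0 + 1(167.1) − 1(38.75) = 128.4
  A: 0 + 3(38.75) = 116.3
Total out = 357.8 + 128.4 + 116.3 = 602.4 mol/s.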